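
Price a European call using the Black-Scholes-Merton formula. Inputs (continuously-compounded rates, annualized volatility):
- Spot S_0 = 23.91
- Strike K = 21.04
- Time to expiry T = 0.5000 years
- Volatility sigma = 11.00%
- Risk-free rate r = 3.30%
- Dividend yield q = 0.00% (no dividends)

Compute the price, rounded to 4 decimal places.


Answer: Price = 3.2357

Derivation:
d1 = (ln(S/K) + (r - q + 0.5*sigma^2) * T) / (sigma * sqrt(T)) = 1.89499981
d2 = d1 - sigma * sqrt(T) = 1.81721806
exp(-rT) = 0.98363538; exp(-qT) = 1.00000000
C = S_0 * exp(-qT) * N(d1) - K * exp(-rT) * N(d2)
N(d1) = 0.97095379; N(d2) = 0.96540813
C = 23.9100 * 1.00000000 * 0.97095379 - 21.0400 * 0.98363538 * 0.96540813 = 3.2357


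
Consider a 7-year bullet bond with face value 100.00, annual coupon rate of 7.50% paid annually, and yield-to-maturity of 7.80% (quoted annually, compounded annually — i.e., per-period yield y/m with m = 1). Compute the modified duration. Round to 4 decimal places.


Coupon per period c = face * coupon_rate / m = 7.500000
Periods per year m = 1; per-period yield y/m = 0.078000
Number of cashflows N = 7
Cashflows (t years, CF_t, discount factor 1/(1+y/m)^(m*t), PV):
  t = 1.0000: CF_t = 7.500000, DF = 0.927644, PV = 6.957328
  t = 2.0000: CF_t = 7.500000, DF = 0.860523, PV = 6.453922
  t = 3.0000: CF_t = 7.500000, DF = 0.798259, PV = 5.986941
  t = 4.0000: CF_t = 7.500000, DF = 0.740500, PV = 5.553749
  t = 5.0000: CF_t = 7.500000, DF = 0.686920, PV = 5.151900
  t = 6.0000: CF_t = 7.500000, DF = 0.637217, PV = 4.779128
  t = 7.0000: CF_t = 107.500000, DF = 0.591111, PV = 63.544379
Price P = sum_t PV_t = 98.427348
First compute Macaulay numerator sum_t t * PV_t:
  t * PV_t at t = 1.0000: 6.957328
  t * PV_t at t = 2.0000: 12.907845
  t * PV_t at t = 3.0000: 17.960823
  t * PV_t at t = 4.0000: 22.214995
  t * PV_t at t = 5.0000: 25.759502
  t * PV_t at t = 6.0000: 28.674770
  t * PV_t at t = 7.0000: 444.810651
Macaulay duration D = 559.285915 / 98.427348 = 5.682221
Modified duration = D / (1 + y/m) = 5.682221 / (1 + 0.078000) = 5.271077

Answer: Modified duration = 5.2711


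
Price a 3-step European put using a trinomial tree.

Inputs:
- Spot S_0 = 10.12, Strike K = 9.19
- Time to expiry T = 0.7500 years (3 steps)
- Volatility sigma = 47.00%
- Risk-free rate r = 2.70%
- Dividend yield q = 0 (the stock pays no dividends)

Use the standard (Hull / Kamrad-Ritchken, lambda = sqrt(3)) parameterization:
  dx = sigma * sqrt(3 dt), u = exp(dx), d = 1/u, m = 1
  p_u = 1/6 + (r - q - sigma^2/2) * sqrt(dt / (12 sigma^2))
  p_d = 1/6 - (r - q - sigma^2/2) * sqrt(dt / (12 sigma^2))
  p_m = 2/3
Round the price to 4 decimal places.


dt = T/N = 0.250000; dx = sigma*sqrt(3*dt) = 0.407032
u = exp(dx) = 1.502352; d = 1/u = 0.665623
p_u = 0.141039, p_m = 0.666667, p_d = 0.192294
Discount per step: exp(-r*dt) = 0.993273
Stock lattice S(k, j) with j the centered position index:
  k=0: S(0,+0) = 10.1200
  k=1: S(1,-1) = 6.7361; S(1,+0) = 10.1200; S(1,+1) = 15.2038
  k=2: S(2,-2) = 4.4837; S(2,-1) = 6.7361; S(2,+0) = 10.1200; S(2,+1) = 15.2038; S(2,+2) = 22.8415
  k=3: S(3,-3) = 2.9845; S(3,-2) = 4.4837; S(3,-1) = 6.7361; S(3,+0) = 10.1200; S(3,+1) = 15.2038; S(3,+2) = 22.8415; S(3,+3) = 34.3159
Terminal payoffs V(N, j) = max(K - S_T, 0):
  V(3,-3) = 6.205543; V(3,-2) = 4.706295; V(3,-1) = 2.453896; V(3,+0) = 0.000000; V(3,+1) = 0.000000; V(3,+2) = 0.000000; V(3,+3) = 0.000000
Backward induction: V(k, j) = exp(-r*dt) * [p_u * V(k+1, j+1) + p_m * V(k+1, j) + p_d * V(k+1, j-1)]
  V(2,-2) = exp(-r*dt) * [p_u*2.453896 + p_m*4.706295 + p_d*6.205543] = 4.645452
  V(2,-1) = exp(-r*dt) * [p_u*0.000000 + p_m*2.453896 + p_d*4.706295] = 2.523831
  V(2,+0) = exp(-r*dt) * [p_u*0.000000 + p_m*0.000000 + p_d*2.453896] = 0.468696
  V(2,+1) = exp(-r*dt) * [p_u*0.000000 + p_m*0.000000 + p_d*0.000000] = 0.000000
  V(2,+2) = exp(-r*dt) * [p_u*0.000000 + p_m*0.000000 + p_d*0.000000] = 0.000000
  V(1,-1) = exp(-r*dt) * [p_u*0.468696 + p_m*2.523831 + p_d*4.645452] = 2.624179
  V(1,+0) = exp(-r*dt) * [p_u*0.000000 + p_m*0.468696 + p_d*2.523831] = 0.792415
  V(1,+1) = exp(-r*dt) * [p_u*0.000000 + p_m*0.000000 + p_d*0.468696] = 0.089521
  V(0,+0) = exp(-r*dt) * [p_u*0.089521 + p_m*0.792415 + p_d*2.624179] = 1.038484

Answer: Price = V(0,0) = 1.0385


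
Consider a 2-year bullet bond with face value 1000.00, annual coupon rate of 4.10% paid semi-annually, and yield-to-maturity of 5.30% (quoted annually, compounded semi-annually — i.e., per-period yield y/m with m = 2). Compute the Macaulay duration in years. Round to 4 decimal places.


Answer: Macaulay duration = 1.9398 years

Derivation:
Coupon per period c = face * coupon_rate / m = 20.500000
Periods per year m = 2; per-period yield y/m = 0.026500
Number of cashflows N = 4
Cashflows (t years, CF_t, discount factor 1/(1+y/m)^(m*t), PV):
  t = 0.5000: CF_t = 20.500000, DF = 0.974184, PV = 19.970774
  t = 1.0000: CF_t = 20.500000, DF = 0.949035, PV = 19.455211
  t = 1.5000: CF_t = 20.500000, DF = 0.924535, PV = 18.952958
  t = 2.0000: CF_t = 1020.500000, DF = 0.900667, PV = 919.130535
Price P = sum_t PV_t = 977.509479
Macaulay numerator sum_t t * PV_t:
  t * PV_t at t = 0.5000: 9.985387
  t * PV_t at t = 1.0000: 19.455211
  t * PV_t at t = 1.5000: 28.429437
  t * PV_t at t = 2.0000: 1838.261070
Macaulay duration D = (sum_t t * PV_t) / P = 1896.131105 / 977.509479 = 1.939757


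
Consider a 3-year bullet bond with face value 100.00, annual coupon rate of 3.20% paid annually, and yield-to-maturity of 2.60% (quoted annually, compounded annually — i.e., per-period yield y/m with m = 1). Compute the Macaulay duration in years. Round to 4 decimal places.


Answer: Macaulay duration = 2.9088 years

Derivation:
Coupon per period c = face * coupon_rate / m = 3.200000
Periods per year m = 1; per-period yield y/m = 0.026000
Number of cashflows N = 3
Cashflows (t years, CF_t, discount factor 1/(1+y/m)^(m*t), PV):
  t = 1.0000: CF_t = 3.200000, DF = 0.974659, PV = 3.118908
  t = 2.0000: CF_t = 3.200000, DF = 0.949960, PV = 3.039872
  t = 3.0000: CF_t = 103.200000, DF = 0.925887, PV = 95.551523
Price P = sum_t PV_t = 101.710303
Macaulay numerator sum_t t * PV_t:
  t * PV_t at t = 1.0000: 3.118908
  t * PV_t at t = 2.0000: 6.079743
  t * PV_t at t = 3.0000: 286.654570
Macaulay duration D = (sum_t t * PV_t) / P = 295.853222 / 101.710303 = 2.908783


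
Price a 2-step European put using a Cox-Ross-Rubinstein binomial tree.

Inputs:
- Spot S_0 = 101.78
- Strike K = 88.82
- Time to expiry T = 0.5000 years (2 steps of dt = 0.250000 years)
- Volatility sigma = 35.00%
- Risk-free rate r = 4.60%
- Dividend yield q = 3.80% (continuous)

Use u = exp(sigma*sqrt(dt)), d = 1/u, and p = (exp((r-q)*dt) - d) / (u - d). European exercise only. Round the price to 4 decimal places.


dt = T/N = 0.250000
u = exp(sigma*sqrt(dt)) = 1.191246; d = 1/u = 0.839457
p = (exp((r-q)*dt) - d) / (u - d) = 0.462052
Discount per step: exp(-r*dt) = 0.988566
Stock lattice S(k, i) with i counting down-moves:
  k=0: S(0,0) = 101.7800
  k=1: S(1,0) = 121.2450; S(1,1) = 85.4399
  k=2: S(2,0) = 144.4327; S(2,1) = 101.7800; S(2,2) = 71.7232
Terminal payoffs V(N, i) = max(K - S_T, 0):
  V(2,0) = 0.000000; V(2,1) = 0.000000; V(2,2) = 17.096846
Backward induction: V(k, i) = exp(-r*dt) * [p * V(k+1, i) + (1-p) * V(k+1, i+1)].
  V(1,0) = exp(-r*dt) * [p*0.000000 + (1-p)*0.000000] = 0.000000
  V(1,1) = exp(-r*dt) * [p*0.000000 + (1-p)*17.096846] = 9.092048
  V(0,0) = exp(-r*dt) * [p*0.000000 + (1-p)*9.092048] = 4.835122

Answer: Price = V(0,0) = 4.8351


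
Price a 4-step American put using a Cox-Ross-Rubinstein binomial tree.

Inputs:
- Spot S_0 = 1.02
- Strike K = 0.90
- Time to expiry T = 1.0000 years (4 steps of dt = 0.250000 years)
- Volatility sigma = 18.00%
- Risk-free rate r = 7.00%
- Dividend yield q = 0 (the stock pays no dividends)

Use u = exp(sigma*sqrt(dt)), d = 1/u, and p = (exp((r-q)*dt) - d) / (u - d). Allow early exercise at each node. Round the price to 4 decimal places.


dt = T/N = 0.250000
u = exp(sigma*sqrt(dt)) = 1.094174; d = 1/u = 0.913931
p = (exp((r-q)*dt) - d) / (u - d) = 0.575461
Discount per step: exp(-r*dt) = 0.982652
Stock lattice S(k, i) with i counting down-moves:
  k=0: S(0,0) = 1.0200
  k=1: S(1,0) = 1.1161; S(1,1) = 0.9322
  k=2: S(2,0) = 1.2212; S(2,1) = 1.0200; S(2,2) = 0.8520
  k=3: S(3,0) = 1.3362; S(3,1) = 1.1161; S(3,2) = 0.9322; S(3,3) = 0.7786
  k=4: S(4,0) = 1.4620; S(4,1) = 1.2212; S(4,2) = 1.0200; S(4,3) = 0.8520; S(4,4) = 0.7116
Terminal payoffs V(N, i) = max(K - S_T, 0):
  V(4,0) = 0.000000; V(4,1) = 0.000000; V(4,2) = 0.000000; V(4,3) = 0.048024; V(4,4) = 0.188370
Backward induction: V(k, i) = exp(-r*dt) * [p * V(k+1, i) + (1-p) * V(k+1, i+1)]; then take max(V_cont, immediate exercise) for American.
  V(3,0) = exp(-r*dt) * [p*0.000000 + (1-p)*0.000000] = 0.000000; exercise = 0.000000; V(3,0) = max -> 0.000000
  V(3,1) = exp(-r*dt) * [p*0.000000 + (1-p)*0.000000] = 0.000000; exercise = 0.000000; V(3,1) = max -> 0.000000
  V(3,2) = exp(-r*dt) * [p*0.000000 + (1-p)*0.048024] = 0.020035; exercise = 0.000000; V(3,2) = max -> 0.020035
  V(3,3) = exp(-r*dt) * [p*0.048024 + (1-p)*0.188370] = 0.105740; exercise = 0.121353; V(3,3) = max -> 0.121353
  V(2,0) = exp(-r*dt) * [p*0.000000 + (1-p)*0.000000] = 0.000000; exercise = 0.000000; V(2,0) = max -> 0.000000
  V(2,1) = exp(-r*dt) * [p*0.000000 + (1-p)*0.020035] = 0.008358; exercise = 0.000000; V(2,1) = max -> 0.008358
  V(2,2) = exp(-r*dt) * [p*0.020035 + (1-p)*0.121353] = 0.061954; exercise = 0.048024; V(2,2) = max -> 0.061954
  V(1,0) = exp(-r*dt) * [p*0.000000 + (1-p)*0.008358] = 0.003487; exercise = 0.000000; V(1,0) = max -> 0.003487
  V(1,1) = exp(-r*dt) * [p*0.008358 + (1-p)*0.061954] = 0.030572; exercise = 0.000000; V(1,1) = max -> 0.030572
  V(0,0) = exp(-r*dt) * [p*0.003487 + (1-p)*0.030572] = 0.014726; exercise = 0.000000; V(0,0) = max -> 0.014726

Answer: Price = V(0,0) = 0.0147


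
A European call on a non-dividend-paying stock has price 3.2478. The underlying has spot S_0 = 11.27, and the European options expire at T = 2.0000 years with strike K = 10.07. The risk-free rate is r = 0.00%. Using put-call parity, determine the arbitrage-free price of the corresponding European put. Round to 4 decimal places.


Answer: Put price = 2.0478

Derivation:
Put-call parity: C - P = S_0 * exp(-qT) - K * exp(-rT).
S_0 * exp(-qT) = 11.2700 * 1.00000000 = 11.27000000
K * exp(-rT) = 10.0700 * 1.00000000 = 10.07000000
P = C - S*exp(-qT) + K*exp(-rT)
P = 3.2478 - 11.27000000 + 10.07000000 = 2.0478


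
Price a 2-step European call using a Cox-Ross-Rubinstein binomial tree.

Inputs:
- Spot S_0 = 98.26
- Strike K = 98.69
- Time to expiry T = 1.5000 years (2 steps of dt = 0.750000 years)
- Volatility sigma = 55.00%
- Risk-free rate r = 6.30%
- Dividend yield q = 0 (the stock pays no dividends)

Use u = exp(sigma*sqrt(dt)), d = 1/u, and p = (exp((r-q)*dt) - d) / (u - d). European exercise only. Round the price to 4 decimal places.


Answer: Price = V(0,0) = 26.5019

Derivation:
dt = T/N = 0.750000
u = exp(sigma*sqrt(dt)) = 1.610128; d = 1/u = 0.621068
p = (exp((r-q)*dt) - d) / (u - d) = 0.432042
Discount per step: exp(-r*dt) = 0.953849
Stock lattice S(k, i) with i counting down-moves:
  k=0: S(0,0) = 98.2600
  k=1: S(1,0) = 158.2112; S(1,1) = 61.0262
  k=2: S(2,0) = 254.7404; S(2,1) = 98.2600; S(2,2) = 37.9014
Terminal payoffs V(N, i) = max(S_T - K, 0):
  V(2,0) = 156.050396; V(2,1) = 0.000000; V(2,2) = 0.000000
Backward induction: V(k, i) = exp(-r*dt) * [p * V(k+1, i) + (1-p) * V(k+1, i+1)].
  V(1,0) = exp(-r*dt) * [p*156.050396 + (1-p)*0.000000] = 64.308826
  V(1,1) = exp(-r*dt) * [p*0.000000 + (1-p)*0.000000] = 0.000000
  V(0,0) = exp(-r*dt) * [p*64.308826 + (1-p)*0.000000] = 26.501856


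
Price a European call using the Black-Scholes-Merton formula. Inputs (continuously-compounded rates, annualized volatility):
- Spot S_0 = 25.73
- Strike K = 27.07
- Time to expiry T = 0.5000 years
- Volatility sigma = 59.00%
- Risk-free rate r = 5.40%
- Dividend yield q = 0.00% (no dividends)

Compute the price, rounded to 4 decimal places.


Answer: Price = 4.0001

Derivation:
d1 = (ln(S/K) + (r - q + 0.5*sigma^2) * T) / (sigma * sqrt(T)) = 0.15162412
d2 = d1 - sigma * sqrt(T) = -0.26556888
exp(-rT) = 0.97336124; exp(-qT) = 1.00000000
C = S_0 * exp(-qT) * N(d1) - K * exp(-rT) * N(d2)
N(d1) = 0.56025830; N(d2) = 0.39528563
C = 25.7300 * 1.00000000 * 0.56025830 - 27.0700 * 0.97336124 * 0.39528563 = 4.0001


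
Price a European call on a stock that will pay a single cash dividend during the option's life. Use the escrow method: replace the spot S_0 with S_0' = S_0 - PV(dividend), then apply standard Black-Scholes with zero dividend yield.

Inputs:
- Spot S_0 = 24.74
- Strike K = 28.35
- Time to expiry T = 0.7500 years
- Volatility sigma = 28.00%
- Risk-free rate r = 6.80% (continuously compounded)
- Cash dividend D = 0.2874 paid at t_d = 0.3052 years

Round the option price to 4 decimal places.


Answer: Price = 1.4324

Derivation:
PV(D) = D * exp(-r * t_d) = 0.2874 * 0.97946027 = 0.28149688
S_0' = S_0 - PV(D) = 24.7400 - 0.28149688 = 24.45850312
d1 = (ln(S_0'/K) + (r + sigma^2/2)*T) / (sigma*sqrt(T)) = -0.27733061
d2 = d1 - sigma*sqrt(T) = -0.51981772
exp(-rT) = 0.95027867
N(d1) = 0.39076313; N(d2) = 0.30159531
C = S_0' * N(d1) - K * exp(-rT) * N(d2) = 24.45850312 * 0.39076313 - 28.3500 * 0.95027867 * 0.30159531 = 1.4324


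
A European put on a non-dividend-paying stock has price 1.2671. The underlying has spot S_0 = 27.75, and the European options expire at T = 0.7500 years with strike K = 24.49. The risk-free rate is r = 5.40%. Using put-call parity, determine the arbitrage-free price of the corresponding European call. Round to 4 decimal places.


Put-call parity: C - P = S_0 * exp(-qT) - K * exp(-rT).
S_0 * exp(-qT) = 27.7500 * 1.00000000 = 27.75000000
K * exp(-rT) = 24.4900 * 0.96030916 = 23.51797144
C = P + S*exp(-qT) - K*exp(-rT)
C = 1.2671 + 27.75000000 - 23.51797144 = 5.4991

Answer: Call price = 5.4991


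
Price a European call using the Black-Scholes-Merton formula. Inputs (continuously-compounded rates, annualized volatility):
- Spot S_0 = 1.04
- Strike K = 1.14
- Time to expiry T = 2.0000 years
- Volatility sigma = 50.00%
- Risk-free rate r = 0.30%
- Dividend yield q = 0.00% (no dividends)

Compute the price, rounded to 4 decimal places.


d1 = (ln(S/K) + (r - q + 0.5*sigma^2) * T) / (sigma * sqrt(T)) = 0.23220319
d2 = d1 - sigma * sqrt(T) = -0.47490359
exp(-rT) = 0.99401796; exp(-qT) = 1.00000000
C = S_0 * exp(-qT) * N(d1) - K * exp(-rT) * N(d2)
N(d1) = 0.59180990; N(d2) = 0.31742785
C = 1.0400 * 1.00000000 * 0.59180990 - 1.1400 * 0.99401796 * 0.31742785 = 0.2558

Answer: Price = 0.2558


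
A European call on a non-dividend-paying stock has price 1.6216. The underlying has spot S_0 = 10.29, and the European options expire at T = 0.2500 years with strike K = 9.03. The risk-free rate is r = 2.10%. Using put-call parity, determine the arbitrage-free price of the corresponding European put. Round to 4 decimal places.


Answer: Put price = 0.3143

Derivation:
Put-call parity: C - P = S_0 * exp(-qT) - K * exp(-rT).
S_0 * exp(-qT) = 10.2900 * 1.00000000 = 10.29000000
K * exp(-rT) = 9.0300 * 0.99476376 = 8.98271673
P = C - S*exp(-qT) + K*exp(-rT)
P = 1.6216 - 10.29000000 + 8.98271673 = 0.3143


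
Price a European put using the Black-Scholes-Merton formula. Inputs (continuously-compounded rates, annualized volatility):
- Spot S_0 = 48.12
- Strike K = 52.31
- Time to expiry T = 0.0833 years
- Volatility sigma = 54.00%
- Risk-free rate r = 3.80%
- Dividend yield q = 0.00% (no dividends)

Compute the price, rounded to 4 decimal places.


Answer: Price = 5.5298

Derivation:
d1 = (ln(S/K) + (r - q + 0.5*sigma^2) * T) / (sigma * sqrt(T)) = -0.43745680
d2 = d1 - sigma * sqrt(T) = -0.59331019
exp(-rT) = 0.99683960; exp(-qT) = 1.00000000
P = K * exp(-rT) * N(-d2) - S_0 * exp(-qT) * N(-d1)
N(-d1) = 0.66910995; N(-d2) = 0.72351321
P = 52.3100 * 0.99683960 * 0.72351321 - 48.1200 * 1.00000000 * 0.66910995 = 5.5298


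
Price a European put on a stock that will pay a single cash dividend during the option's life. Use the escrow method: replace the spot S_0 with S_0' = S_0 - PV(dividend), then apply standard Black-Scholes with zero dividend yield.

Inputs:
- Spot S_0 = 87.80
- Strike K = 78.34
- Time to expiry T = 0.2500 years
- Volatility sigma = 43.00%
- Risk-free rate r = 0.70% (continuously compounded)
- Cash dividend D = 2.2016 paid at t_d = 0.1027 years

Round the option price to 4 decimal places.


PV(D) = D * exp(-r * t_d) = 2.2016 * 0.99928136 = 2.20001784
S_0' = S_0 - PV(D) = 87.8000 - 2.20001784 = 85.59998216
d1 = (ln(S_0'/K) + (r + sigma^2/2)*T) / (sigma*sqrt(T)) = 0.52785696
d2 = d1 - sigma*sqrt(T) = 0.31285696
exp(-rT) = 0.99825153
N(-d1) = 0.29879931; N(-d2) = 0.37719467
P = K * exp(-rT) * N(-d2) - S_0' * N(-d1) = 78.3400 * 0.99825153 * 0.37719467 - 85.59998216 * 0.29879931 = 3.9205

Answer: Price = 3.9205


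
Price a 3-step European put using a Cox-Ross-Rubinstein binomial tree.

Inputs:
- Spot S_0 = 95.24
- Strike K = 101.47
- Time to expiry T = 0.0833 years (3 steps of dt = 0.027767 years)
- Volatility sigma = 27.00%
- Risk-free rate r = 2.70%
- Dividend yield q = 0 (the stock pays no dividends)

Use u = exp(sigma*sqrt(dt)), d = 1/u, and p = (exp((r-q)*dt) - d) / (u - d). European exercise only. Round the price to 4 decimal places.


dt = T/N = 0.027767
u = exp(sigma*sqrt(dt)) = 1.046018; d = 1/u = 0.956006
p = (exp((r-q)*dt) - d) / (u - d) = 0.497086
Discount per step: exp(-r*dt) = 0.999251
Stock lattice S(k, i) with i counting down-moves:
  k=0: S(0,0) = 95.2400
  k=1: S(1,0) = 99.6228; S(1,1) = 91.0500
  k=2: S(2,0) = 104.2073; S(2,1) = 95.2400; S(2,2) = 87.0444
  k=3: S(3,0) = 109.0027; S(3,1) = 99.6228; S(3,2) = 91.0500; S(3,3) = 83.2150
Terminal payoffs V(N, i) = max(K - S_T, 0):
  V(3,0) = 0.000000; V(3,1) = 1.847203; V(3,2) = 10.419980; V(3,3) = 18.255050
Backward induction: V(k, i) = exp(-r*dt) * [p * V(k+1, i) + (1-p) * V(k+1, i+1)].
  V(2,0) = exp(-r*dt) * [p*0.000000 + (1-p)*1.847203] = 0.928288
  V(2,1) = exp(-r*dt) * [p*1.847203 + (1-p)*10.419980] = 6.153956
  V(2,2) = exp(-r*dt) * [p*10.419980 + (1-p)*18.255050] = 14.349583
  V(1,0) = exp(-r*dt) * [p*0.928288 + (1-p)*6.153956] = 3.553684
  V(1,1) = exp(-r*dt) * [p*6.153956 + (1-p)*14.349583] = 10.267950
  V(0,0) = exp(-r*dt) * [p*3.553684 + (1-p)*10.267950] = 6.925188

Answer: Price = V(0,0) = 6.9252


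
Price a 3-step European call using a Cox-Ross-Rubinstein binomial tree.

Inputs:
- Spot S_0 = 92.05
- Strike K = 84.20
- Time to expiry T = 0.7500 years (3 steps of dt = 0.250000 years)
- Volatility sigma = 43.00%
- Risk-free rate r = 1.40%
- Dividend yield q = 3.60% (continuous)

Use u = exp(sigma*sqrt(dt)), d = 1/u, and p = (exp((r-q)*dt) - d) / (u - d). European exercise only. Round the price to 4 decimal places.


dt = T/N = 0.250000
u = exp(sigma*sqrt(dt)) = 1.239862; d = 1/u = 0.806541
p = (exp((r-q)*dt) - d) / (u - d) = 0.433798
Discount per step: exp(-r*dt) = 0.996506
Stock lattice S(k, i) with i counting down-moves:
  k=0: S(0,0) = 92.0500
  k=1: S(1,0) = 114.1293; S(1,1) = 74.2421
  k=2: S(2,0) = 141.5046; S(2,1) = 92.0500; S(2,2) = 59.8794
  k=3: S(3,0) = 175.4461; S(3,1) = 114.1293; S(3,2) = 74.2421; S(3,3) = 48.2952
Terminal payoffs V(N, i) = max(S_T - K, 0):
  V(3,0) = 91.246106; V(3,1) = 29.929288; V(3,2) = 0.000000; V(3,3) = 0.000000
Backward induction: V(k, i) = exp(-r*dt) * [p * V(k+1, i) + (1-p) * V(k+1, i+1)].
  V(2,0) = exp(-r*dt) * [p*91.246106 + (1-p)*29.929288] = 56.330913
  V(2,1) = exp(-r*dt) * [p*29.929288 + (1-p)*0.000000] = 12.937911
  V(2,2) = exp(-r*dt) * [p*0.000000 + (1-p)*0.000000] = 0.000000
  V(1,0) = exp(-r*dt) * [p*56.330913 + (1-p)*12.937911] = 31.650747
  V(1,1) = exp(-r*dt) * [p*12.937911 + (1-p)*0.000000] = 5.592834
  V(0,0) = exp(-r*dt) * [p*31.650747 + (1-p)*5.592834] = 16.837676

Answer: Price = V(0,0) = 16.8377


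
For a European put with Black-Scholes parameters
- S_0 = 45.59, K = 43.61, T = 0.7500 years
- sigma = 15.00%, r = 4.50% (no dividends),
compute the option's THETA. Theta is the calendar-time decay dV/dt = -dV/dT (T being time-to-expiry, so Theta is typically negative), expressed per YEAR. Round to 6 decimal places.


Answer: Theta = -0.700198

Derivation:
d1 = 0.6665656072; d2 = 0.5366617966
phi(d1) = 0.3194695268; exp(-qT) = 1.0000000000; exp(-rT) = 0.9668131777
Theta = -S*exp(-qT)*phi(d1)*sigma/(2*sqrt(T)) + r*K*exp(-rT)*N(-d2) - q*S*exp(-qT)*N(-d1)
N(-d1) = 0.2525248219; N(-d2) = 0.2957506248; sqrt(T) = 0.8660254038
Term 1 = -45.5900 * 1.0000000000 * 0.3194695268 * 0.1500 / (2 * 0.8660254038) = -1.2613327216
Term 2 = 0.0450 * 43.6100 * 0.9668131777 * 0.2957506248 = 0.5611343209
Term 3 = 0 (no dividend yield, q = 0)
Theta = -1.2613327216 + (0.5611343209) + (0.0000000000) = -0.700198


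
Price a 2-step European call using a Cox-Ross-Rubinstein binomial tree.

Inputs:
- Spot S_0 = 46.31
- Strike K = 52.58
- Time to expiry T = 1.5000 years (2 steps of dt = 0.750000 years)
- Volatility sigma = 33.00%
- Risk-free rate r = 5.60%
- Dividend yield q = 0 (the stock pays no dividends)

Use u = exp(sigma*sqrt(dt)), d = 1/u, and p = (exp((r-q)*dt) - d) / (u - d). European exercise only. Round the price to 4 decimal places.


dt = T/N = 0.750000
u = exp(sigma*sqrt(dt)) = 1.330811; d = 1/u = 0.751422
p = (exp((r-q)*dt) - d) / (u - d) = 0.503069
Discount per step: exp(-r*dt) = 0.958870
Stock lattice S(k, i) with i counting down-moves:
  k=0: S(0,0) = 46.3100
  k=1: S(1,0) = 61.6298; S(1,1) = 34.7983
  k=2: S(2,0) = 82.0177; S(2,1) = 46.3100; S(2,2) = 26.1482
Terminal payoffs V(N, i) = max(S_T - K, 0):
  V(2,0) = 29.437668; V(2,1) = 0.000000; V(2,2) = 0.000000
Backward induction: V(k, i) = exp(-r*dt) * [p * V(k+1, i) + (1-p) * V(k+1, i+1)].
  V(1,0) = exp(-r*dt) * [p*29.437668 + (1-p)*0.000000] = 14.200080
  V(1,1) = exp(-r*dt) * [p*0.000000 + (1-p)*0.000000] = 0.000000
  V(0,0) = exp(-r*dt) * [p*14.200080 + (1-p)*0.000000] = 6.849804

Answer: Price = V(0,0) = 6.8498


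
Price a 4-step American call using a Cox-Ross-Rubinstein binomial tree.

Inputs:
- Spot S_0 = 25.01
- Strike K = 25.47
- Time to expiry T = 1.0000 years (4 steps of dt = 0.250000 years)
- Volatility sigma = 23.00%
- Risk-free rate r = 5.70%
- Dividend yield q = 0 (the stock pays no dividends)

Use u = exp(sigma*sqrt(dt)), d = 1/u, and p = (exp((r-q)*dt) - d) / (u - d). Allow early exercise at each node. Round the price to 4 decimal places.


Answer: Price = V(0,0) = 2.6911

Derivation:
dt = T/N = 0.250000
u = exp(sigma*sqrt(dt)) = 1.121873; d = 1/u = 0.891366
p = (exp((r-q)*dt) - d) / (u - d) = 0.533544
Discount per step: exp(-r*dt) = 0.985851
Stock lattice S(k, i) with i counting down-moves:
  k=0: S(0,0) = 25.0100
  k=1: S(1,0) = 28.0581; S(1,1) = 22.2931
  k=2: S(2,0) = 31.4776; S(2,1) = 25.0100; S(2,2) = 19.8713
  k=3: S(3,0) = 35.3139; S(3,1) = 28.0581; S(3,2) = 22.2931; S(3,3) = 17.7126
  k=4: S(4,0) = 39.6177; S(4,1) = 31.4776; S(4,2) = 25.0100; S(4,3) = 19.8713; S(4,4) = 15.7884
Terminal payoffs V(N, i) = max(S_T - K, 0):
  V(4,0) = 14.147690; V(4,1) = 6.007586; V(4,2) = 0.000000; V(4,3) = 0.000000; V(4,4) = 0.000000
Backward induction: V(k, i) = exp(-r*dt) * [p * V(k+1, i) + (1-p) * V(k+1, i+1)]; then take max(V_cont, immediate exercise) for American.
  V(3,0) = exp(-r*dt) * [p*14.147690 + (1-p)*6.007586] = 10.204242; exercise = 9.843868; V(3,0) = max -> 10.204242
  V(3,1) = exp(-r*dt) * [p*6.007586 + (1-p)*0.000000] = 3.159962; exercise = 2.588055; V(3,1) = max -> 3.159962
  V(3,2) = exp(-r*dt) * [p*0.000000 + (1-p)*0.000000] = 0.000000; exercise = 0.000000; V(3,2) = max -> 0.000000
  V(3,3) = exp(-r*dt) * [p*0.000000 + (1-p)*0.000000] = 0.000000; exercise = 0.000000; V(3,3) = max -> 0.000000
  V(2,0) = exp(-r*dt) * [p*10.204242 + (1-p)*3.159962] = 6.820510; exercise = 6.007586; V(2,0) = max -> 6.820510
  V(2,1) = exp(-r*dt) * [p*3.159962 + (1-p)*0.000000] = 1.662125; exercise = 0.000000; V(2,1) = max -> 1.662125
  V(2,2) = exp(-r*dt) * [p*0.000000 + (1-p)*0.000000] = 0.000000; exercise = 0.000000; V(2,2) = max -> 0.000000
  V(1,0) = exp(-r*dt) * [p*6.820510 + (1-p)*1.662125] = 4.351894; exercise = 2.588055; V(1,0) = max -> 4.351894
  V(1,1) = exp(-r*dt) * [p*1.662125 + (1-p)*0.000000] = 0.874270; exercise = 0.000000; V(1,1) = max -> 0.874270
  V(0,0) = exp(-r*dt) * [p*4.351894 + (1-p)*0.874270] = 2.691114; exercise = 0.000000; V(0,0) = max -> 2.691114


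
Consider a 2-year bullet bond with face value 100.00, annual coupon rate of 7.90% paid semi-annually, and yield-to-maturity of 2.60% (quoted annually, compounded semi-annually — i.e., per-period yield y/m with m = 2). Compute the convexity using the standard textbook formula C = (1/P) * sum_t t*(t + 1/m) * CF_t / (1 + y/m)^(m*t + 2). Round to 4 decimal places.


Coupon per period c = face * coupon_rate / m = 3.950000
Periods per year m = 2; per-period yield y/m = 0.013000
Number of cashflows N = 4
Cashflows (t years, CF_t, discount factor 1/(1+y/m)^(m*t), PV):
  t = 0.5000: CF_t = 3.950000, DF = 0.987167, PV = 3.899309
  t = 1.0000: CF_t = 3.950000, DF = 0.974498, PV = 3.849268
  t = 1.5000: CF_t = 3.950000, DF = 0.961992, PV = 3.799870
  t = 2.0000: CF_t = 103.950000, DF = 0.949647, PV = 98.715810
Price P = sum_t PV_t = 110.264257
Convexity numerator sum_t t*(t + 1/m) * CF_t / (1+y/m)^(m*t + 2):
  t = 0.5000: term = 1.899935
  t = 1.0000: term = 5.626659
  t = 1.5000: term = 11.108902
  t = 2.0000: term = 480.991970
Convexity = (1/P) * sum = 499.627465 / 110.264257 = 4.531182

Answer: Convexity = 4.5312


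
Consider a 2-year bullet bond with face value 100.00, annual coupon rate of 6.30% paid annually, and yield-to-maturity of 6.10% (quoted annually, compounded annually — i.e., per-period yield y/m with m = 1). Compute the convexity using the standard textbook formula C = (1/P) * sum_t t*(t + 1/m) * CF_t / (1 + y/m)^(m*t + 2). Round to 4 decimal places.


Answer: Convexity = 5.1197

Derivation:
Coupon per period c = face * coupon_rate / m = 6.300000
Periods per year m = 1; per-period yield y/m = 0.061000
Number of cashflows N = 2
Cashflows (t years, CF_t, discount factor 1/(1+y/m)^(m*t), PV):
  t = 1.0000: CF_t = 6.300000, DF = 0.942507, PV = 5.937795
  t = 2.0000: CF_t = 106.300000, DF = 0.888320, PV = 94.428371
Price P = sum_t PV_t = 100.366165
Convexity numerator sum_t t*(t + 1/m) * CF_t / (1+y/m)^(m*t + 2):
  t = 1.0000: term = 10.549318
  t = 2.0000: term = 503.295421
Convexity = (1/P) * sum = 513.844739 / 100.366165 = 5.119701


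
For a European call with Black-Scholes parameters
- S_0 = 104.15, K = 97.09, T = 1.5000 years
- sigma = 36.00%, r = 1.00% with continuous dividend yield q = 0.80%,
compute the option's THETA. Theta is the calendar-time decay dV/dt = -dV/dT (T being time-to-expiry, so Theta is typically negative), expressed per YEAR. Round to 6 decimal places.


d1 = 0.3864609509; d2 = -0.0544472028
phi(d1) = 0.3702360268; exp(-qT) = 0.9880717129; exp(-rT) = 0.9851119396
Theta = -S*exp(-qT)*phi(d1)*sigma/(2*sqrt(T)) - r*K*exp(-rT)*N(d2) + q*S*exp(-qT)*N(d1)
N(d1) = 0.6504223414; N(d2) = 0.4782894361; sqrt(T) = 1.2247448714
Term 1 = -104.1500 * 0.9880717129 * 0.3702360268 * 0.3600 / (2 * 1.2247448714) = -5.5995521377
Term 2 = -0.0100 * 97.0900 * 0.9851119396 * 0.4782894361 = -0.4574576268
Term 3 = 0.0080 * 104.1500 * 0.9880717129 * 0.6504223414 = 0.5354675756
Theta = -5.5995521377 + (-0.4574576268) + (0.5354675756) = -5.521542

Answer: Theta = -5.521542


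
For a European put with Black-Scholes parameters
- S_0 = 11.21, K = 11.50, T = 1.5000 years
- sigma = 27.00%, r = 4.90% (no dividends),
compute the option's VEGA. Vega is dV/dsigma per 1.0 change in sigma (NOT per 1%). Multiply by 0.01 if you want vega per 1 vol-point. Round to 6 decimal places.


d1 = 0.3103721288; d2 = -0.0203089864
phi(d1) = 0.3801824681; exp(-qT) = 1.0000000000; exp(-rT) = 0.9291361458
Vega = S * exp(-qT) * phi(d1) * sqrt(T) = 11.2100 * 1.0000000000 * 0.3801824681 * 1.2247448714 = 5.219673

Answer: Vega = 5.219673


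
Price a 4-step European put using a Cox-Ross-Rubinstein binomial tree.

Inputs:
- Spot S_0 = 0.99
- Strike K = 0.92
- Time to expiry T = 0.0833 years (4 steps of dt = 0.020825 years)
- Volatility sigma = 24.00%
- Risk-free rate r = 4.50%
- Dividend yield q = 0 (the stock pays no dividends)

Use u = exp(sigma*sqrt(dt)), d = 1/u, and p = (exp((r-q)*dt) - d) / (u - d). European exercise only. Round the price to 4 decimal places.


dt = T/N = 0.020825
u = exp(sigma*sqrt(dt)) = 1.035241; d = 1/u = 0.965959
p = (exp((r-q)*dt) - d) / (u - d) = 0.504875
Discount per step: exp(-r*dt) = 0.999063
Stock lattice S(k, i) with i counting down-moves:
  k=0: S(0,0) = 0.9900
  k=1: S(1,0) = 1.0249; S(1,1) = 0.9563
  k=2: S(2,0) = 1.0610; S(2,1) = 0.9900; S(2,2) = 0.9237
  k=3: S(3,0) = 1.0984; S(3,1) = 1.0249; S(3,2) = 0.9563; S(3,3) = 0.8923
  k=4: S(4,0) = 1.1371; S(4,1) = 1.0610; S(4,2) = 0.9900; S(4,3) = 0.9237; S(4,4) = 0.8619
Terminal payoffs V(N, i) = max(K - S_T, 0):
  V(4,0) = 0.000000; V(4,1) = 0.000000; V(4,2) = 0.000000; V(4,3) = 0.000000; V(4,4) = 0.058075
Backward induction: V(k, i) = exp(-r*dt) * [p * V(k+1, i) + (1-p) * V(k+1, i+1)].
  V(3,0) = exp(-r*dt) * [p*0.000000 + (1-p)*0.000000] = 0.000000
  V(3,1) = exp(-r*dt) * [p*0.000000 + (1-p)*0.000000] = 0.000000
  V(3,2) = exp(-r*dt) * [p*0.000000 + (1-p)*0.000000] = 0.000000
  V(3,3) = exp(-r*dt) * [p*0.000000 + (1-p)*0.058075] = 0.028727
  V(2,0) = exp(-r*dt) * [p*0.000000 + (1-p)*0.000000] = 0.000000
  V(2,1) = exp(-r*dt) * [p*0.000000 + (1-p)*0.000000] = 0.000000
  V(2,2) = exp(-r*dt) * [p*0.000000 + (1-p)*0.028727] = 0.014210
  V(1,0) = exp(-r*dt) * [p*0.000000 + (1-p)*0.000000] = 0.000000
  V(1,1) = exp(-r*dt) * [p*0.000000 + (1-p)*0.014210] = 0.007029
  V(0,0) = exp(-r*dt) * [p*0.000000 + (1-p)*0.007029] = 0.003477

Answer: Price = V(0,0) = 0.0035


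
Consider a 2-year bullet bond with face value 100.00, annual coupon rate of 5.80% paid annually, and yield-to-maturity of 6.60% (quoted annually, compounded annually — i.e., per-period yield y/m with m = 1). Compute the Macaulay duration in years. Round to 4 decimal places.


Answer: Macaulay duration = 1.9448 years

Derivation:
Coupon per period c = face * coupon_rate / m = 5.800000
Periods per year m = 1; per-period yield y/m = 0.066000
Number of cashflows N = 2
Cashflows (t years, CF_t, discount factor 1/(1+y/m)^(m*t), PV):
  t = 1.0000: CF_t = 5.800000, DF = 0.938086, PV = 5.440901
  t = 2.0000: CF_t = 105.800000, DF = 0.880006, PV = 93.104626
Price P = sum_t PV_t = 98.545526
Macaulay numerator sum_t t * PV_t:
  t * PV_t at t = 1.0000: 5.440901
  t * PV_t at t = 2.0000: 186.209251
Macaulay duration D = (sum_t t * PV_t) / P = 191.650152 / 98.545526 = 1.944788


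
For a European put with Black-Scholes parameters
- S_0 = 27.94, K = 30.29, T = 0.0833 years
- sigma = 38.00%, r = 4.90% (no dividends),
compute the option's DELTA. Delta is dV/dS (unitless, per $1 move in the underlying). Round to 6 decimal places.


d1 = -0.6442905194; d2 = -0.7539651290
phi(d1) = 0.3241679057; exp(-qT) = 1.0000000000; exp(-rT) = 0.9959266188
N(-d1) = 0.7403064689
Delta = -exp(-qT) * N(-d1) = -1.0000000000 * 0.7403064689 = -0.740306

Answer: Delta = -0.740306


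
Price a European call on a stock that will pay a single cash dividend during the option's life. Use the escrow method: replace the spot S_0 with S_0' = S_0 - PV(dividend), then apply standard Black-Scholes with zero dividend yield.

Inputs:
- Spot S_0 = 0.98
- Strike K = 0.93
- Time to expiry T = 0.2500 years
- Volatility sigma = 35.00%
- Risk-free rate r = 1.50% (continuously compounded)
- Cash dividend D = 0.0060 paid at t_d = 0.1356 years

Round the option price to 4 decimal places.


Answer: Price = 0.0927

Derivation:
PV(D) = D * exp(-r * t_d) = 0.0060 * 0.99796807 = 0.00598781
S_0' = S_0 - PV(D) = 0.9800 - 0.00598781 = 0.97401219
d1 = (ln(S_0'/K) + (r + sigma^2/2)*T) / (sigma*sqrt(T)) = 0.37315277
d2 = d1 - sigma*sqrt(T) = 0.19815277
exp(-rT) = 0.99625702
N(d1) = 0.64548263; N(d2) = 0.57853723
C = S_0' * N(d1) - K * exp(-rT) * N(d2) = 0.97401219 * 0.64548263 - 0.9300 * 0.99625702 * 0.57853723 = 0.0927


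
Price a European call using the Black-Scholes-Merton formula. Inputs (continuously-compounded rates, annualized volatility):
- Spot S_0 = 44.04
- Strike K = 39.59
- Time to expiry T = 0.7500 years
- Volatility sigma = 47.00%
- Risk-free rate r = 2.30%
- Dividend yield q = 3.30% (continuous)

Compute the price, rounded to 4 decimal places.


Answer: Price = 8.8188

Derivation:
d1 = (ln(S/K) + (r - q + 0.5*sigma^2) * T) / (sigma * sqrt(T)) = 0.44679356
d2 = d1 - sigma * sqrt(T) = 0.03976162
exp(-rT) = 0.98289793; exp(-qT) = 0.97555377
C = S_0 * exp(-qT) * N(d1) - K * exp(-rT) * N(d2)
N(d1) = 0.67248794; N(d2) = 0.51585841
C = 44.0400 * 0.97555377 * 0.67248794 - 39.5900 * 0.98289793 * 0.51585841 = 8.8188


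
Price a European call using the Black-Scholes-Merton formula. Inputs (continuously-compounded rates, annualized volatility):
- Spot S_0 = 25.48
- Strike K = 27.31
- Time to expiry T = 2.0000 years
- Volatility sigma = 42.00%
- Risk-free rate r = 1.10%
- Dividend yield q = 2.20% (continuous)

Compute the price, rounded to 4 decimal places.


d1 = (ln(S/K) + (r - q + 0.5*sigma^2) * T) / (sigma * sqrt(T)) = 0.14317379
d2 = d1 - sigma * sqrt(T) = -0.45079590
exp(-rT) = 0.97824024; exp(-qT) = 0.95695396
C = S_0 * exp(-qT) * N(d1) - K * exp(-rT) * N(d2)
N(d1) = 0.55692354; N(d2) = 0.32606833
C = 25.4800 * 0.95695396 * 0.55692354 - 27.3100 * 0.97824024 * 0.32606833 = 4.8684

Answer: Price = 4.8684


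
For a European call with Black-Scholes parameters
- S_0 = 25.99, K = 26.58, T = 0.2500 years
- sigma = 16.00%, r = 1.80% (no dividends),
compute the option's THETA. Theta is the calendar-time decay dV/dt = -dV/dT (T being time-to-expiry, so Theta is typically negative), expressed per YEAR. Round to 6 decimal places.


d1 = -0.1843400579; d2 = -0.2643400579
phi(d1) = 0.3922212592; exp(-qT) = 1.0000000000; exp(-rT) = 0.9955101098
Theta = -S*exp(-qT)*phi(d1)*sigma/(2*sqrt(T)) - r*K*exp(-rT)*N(d2) + q*S*exp(-qT)*N(d1)
N(d1) = 0.4268733453; N(d2) = 0.3957589480; sqrt(T) = 0.5000000000
Term 1 = -25.9900 * 1.0000000000 * 0.3922212592 * 0.1600 / (2 * 0.5000000000) = -1.6310128843
Term 2 = -0.0180 * 26.5800 * 0.9955101098 * 0.3957589480 = -0.1884967642
Term 3 = 0 (no dividend yield, q = 0)
Theta = -1.6310128843 + (-0.1884967642) + (0.0000000000) = -1.819510

Answer: Theta = -1.819510


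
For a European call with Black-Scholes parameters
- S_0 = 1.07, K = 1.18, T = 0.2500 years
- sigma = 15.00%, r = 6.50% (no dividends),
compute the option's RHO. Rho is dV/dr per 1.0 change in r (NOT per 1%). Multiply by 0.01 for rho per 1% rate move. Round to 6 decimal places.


Answer: Rho = 0.037782

Derivation:
d1 = -1.0505772001; d2 = -1.1255772001
phi(d1) = 0.2297428222; exp(-qT) = 1.0000000000; exp(-rT) = 0.9838813190
N(d2) = 0.1301722616
Rho = K*T*exp(-rT)*N(d2) = 1.1800 * 0.2500 * 0.9838813190 * 0.1301722616 = 0.037782


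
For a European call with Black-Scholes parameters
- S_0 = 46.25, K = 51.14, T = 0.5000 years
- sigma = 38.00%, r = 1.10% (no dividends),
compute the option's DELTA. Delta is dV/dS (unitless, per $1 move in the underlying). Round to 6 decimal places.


Answer: Delta = 0.413238

Derivation:
d1 = -0.2192235930; d2 = -0.4879241699
phi(d1) = 0.3894701610; exp(-qT) = 1.0000000000; exp(-rT) = 0.9945150973
N(d1) = 0.4132379389
Delta = exp(-qT) * N(d1) = 1.0000000000 * 0.4132379389 = 0.413238


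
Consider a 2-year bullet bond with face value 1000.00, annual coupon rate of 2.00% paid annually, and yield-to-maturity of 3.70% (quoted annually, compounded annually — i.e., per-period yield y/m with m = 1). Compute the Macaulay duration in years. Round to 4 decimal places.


Coupon per period c = face * coupon_rate / m = 20.000000
Periods per year m = 1; per-period yield y/m = 0.037000
Number of cashflows N = 2
Cashflows (t years, CF_t, discount factor 1/(1+y/m)^(m*t), PV):
  t = 1.0000: CF_t = 20.000000, DF = 0.964320, PV = 19.286403
  t = 2.0000: CF_t = 1020.000000, DF = 0.929913, PV = 948.511627
Price P = sum_t PV_t = 967.798030
Macaulay numerator sum_t t * PV_t:
  t * PV_t at t = 1.0000: 19.286403
  t * PV_t at t = 2.0000: 1897.023254
Macaulay duration D = (sum_t t * PV_t) / P = 1916.309657 / 967.798030 = 1.980072

Answer: Macaulay duration = 1.9801 years


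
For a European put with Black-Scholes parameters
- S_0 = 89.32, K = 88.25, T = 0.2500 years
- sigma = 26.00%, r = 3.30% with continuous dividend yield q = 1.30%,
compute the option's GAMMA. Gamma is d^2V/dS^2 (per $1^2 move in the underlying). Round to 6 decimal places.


d1 = 0.1961671628; d2 = 0.0661671628
phi(d1) = 0.3913396950; exp(-qT) = 0.9967552755; exp(-rT) = 0.9917839379
Gamma = exp(-qT) * phi(d1) / (S * sigma * sqrt(T)) = 0.9967552755 * 0.3913396950 / (89.3200 * 0.2600 * 0.5000000000) = 0.033593

Answer: Gamma = 0.033593


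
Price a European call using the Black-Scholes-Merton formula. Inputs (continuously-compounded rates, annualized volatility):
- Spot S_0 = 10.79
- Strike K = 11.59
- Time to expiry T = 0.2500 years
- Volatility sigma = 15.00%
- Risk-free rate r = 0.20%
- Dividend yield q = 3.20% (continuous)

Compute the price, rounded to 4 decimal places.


Answer: Price = 0.0627

Derivation:
d1 = (ln(S/K) + (r - q + 0.5*sigma^2) * T) / (sigma * sqrt(T)) = -1.01613837
d2 = d1 - sigma * sqrt(T) = -1.09113837
exp(-rT) = 0.99950012; exp(-qT) = 0.99203191
C = S_0 * exp(-qT) * N(d1) - K * exp(-rT) * N(d2)
N(d1) = 0.15478175; N(d2) = 0.13760600
C = 10.7900 * 0.99203191 * 0.15478175 - 11.5900 * 0.99950012 * 0.13760600 = 0.0627


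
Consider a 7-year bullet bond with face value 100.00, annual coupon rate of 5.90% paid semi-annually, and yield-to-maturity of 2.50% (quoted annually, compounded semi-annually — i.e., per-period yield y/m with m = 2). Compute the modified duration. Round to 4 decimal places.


Answer: Modified duration = 5.8892

Derivation:
Coupon per period c = face * coupon_rate / m = 2.950000
Periods per year m = 2; per-period yield y/m = 0.012500
Number of cashflows N = 14
Cashflows (t years, CF_t, discount factor 1/(1+y/m)^(m*t), PV):
  t = 0.5000: CF_t = 2.950000, DF = 0.987654, PV = 2.913580
  t = 1.0000: CF_t = 2.950000, DF = 0.975461, PV = 2.877610
  t = 1.5000: CF_t = 2.950000, DF = 0.963418, PV = 2.842084
  t = 2.0000: CF_t = 2.950000, DF = 0.951524, PV = 2.806997
  t = 2.5000: CF_t = 2.950000, DF = 0.939777, PV = 2.772342
  t = 3.0000: CF_t = 2.950000, DF = 0.928175, PV = 2.738116
  t = 3.5000: CF_t = 2.950000, DF = 0.916716, PV = 2.704312
  t = 4.0000: CF_t = 2.950000, DF = 0.905398, PV = 2.670925
  t = 4.5000: CF_t = 2.950000, DF = 0.894221, PV = 2.637951
  t = 5.0000: CF_t = 2.950000, DF = 0.883181, PV = 2.605384
  t = 5.5000: CF_t = 2.950000, DF = 0.872277, PV = 2.573219
  t = 6.0000: CF_t = 2.950000, DF = 0.861509, PV = 2.541450
  t = 6.5000: CF_t = 2.950000, DF = 0.850873, PV = 2.510074
  t = 7.0000: CF_t = 102.950000, DF = 0.840368, PV = 86.515895
Price P = sum_t PV_t = 121.709940
First compute Macaulay numerator sum_t t * PV_t:
  t * PV_t at t = 0.5000: 1.456790
  t * PV_t at t = 1.0000: 2.877610
  t * PV_t at t = 1.5000: 4.263126
  t * PV_t at t = 2.0000: 5.613993
  t * PV_t at t = 2.5000: 6.930856
  t * PV_t at t = 3.0000: 8.214348
  t * PV_t at t = 3.5000: 9.465092
  t * PV_t at t = 4.0000: 10.683702
  t * PV_t at t = 4.5000: 11.870780
  t * PV_t at t = 5.0000: 13.026919
  t * PV_t at t = 5.5000: 14.152702
  t * PV_t at t = 6.0000: 15.248702
  t * PV_t at t = 6.5000: 16.315484
  t * PV_t at t = 7.0000: 605.611265
Macaulay duration D = 725.731367 / 121.709940 = 5.962795
Modified duration = D / (1 + y/m) = 5.962795 / (1 + 0.012500) = 5.889180


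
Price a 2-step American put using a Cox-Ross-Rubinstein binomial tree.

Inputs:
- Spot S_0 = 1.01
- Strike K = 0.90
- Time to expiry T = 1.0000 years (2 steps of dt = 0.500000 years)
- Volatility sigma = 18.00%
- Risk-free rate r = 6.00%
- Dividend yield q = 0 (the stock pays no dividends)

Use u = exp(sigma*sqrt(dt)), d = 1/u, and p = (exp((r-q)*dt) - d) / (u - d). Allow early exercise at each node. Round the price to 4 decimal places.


Answer: Price = V(0,0) = 0.0187

Derivation:
dt = T/N = 0.500000
u = exp(sigma*sqrt(dt)) = 1.135734; d = 1/u = 0.880488
p = (exp((r-q)*dt) - d) / (u - d) = 0.587537
Discount per step: exp(-r*dt) = 0.970446
Stock lattice S(k, i) with i counting down-moves:
  k=0: S(0,0) = 1.0100
  k=1: S(1,0) = 1.1471; S(1,1) = 0.8893
  k=2: S(2,0) = 1.3028; S(2,1) = 1.0100; S(2,2) = 0.7830
Terminal payoffs V(N, i) = max(K - S_T, 0):
  V(2,0) = 0.000000; V(2,1) = 0.000000; V(2,2) = 0.116989
Backward induction: V(k, i) = exp(-r*dt) * [p * V(k+1, i) + (1-p) * V(k+1, i+1)]; then take max(V_cont, immediate exercise) for American.
  V(1,0) = exp(-r*dt) * [p*0.000000 + (1-p)*0.000000] = 0.000000; exercise = 0.000000; V(1,0) = max -> 0.000000
  V(1,1) = exp(-r*dt) * [p*0.000000 + (1-p)*0.116989] = 0.046827; exercise = 0.010707; V(1,1) = max -> 0.046827
  V(0,0) = exp(-r*dt) * [p*0.000000 + (1-p)*0.046827] = 0.018744; exercise = 0.000000; V(0,0) = max -> 0.018744
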